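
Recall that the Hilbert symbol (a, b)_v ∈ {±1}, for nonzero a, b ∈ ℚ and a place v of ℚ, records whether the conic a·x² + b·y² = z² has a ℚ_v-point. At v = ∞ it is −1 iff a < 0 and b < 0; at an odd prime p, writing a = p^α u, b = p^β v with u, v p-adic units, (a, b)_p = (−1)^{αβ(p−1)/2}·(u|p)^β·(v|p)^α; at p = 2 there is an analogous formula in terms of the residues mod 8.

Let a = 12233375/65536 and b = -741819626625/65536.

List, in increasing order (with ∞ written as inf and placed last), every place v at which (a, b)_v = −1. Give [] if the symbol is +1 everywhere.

(a, b) ≡ (489335, -17651865) mod (ℚ^×)²; places V = {2, 3, 5, 7, 11, 17, 29, 31, 41, ∞}.
(a,b)_2: α=-16, β=-16; u≡7, v≡7 (mod 8); ε(u)ε(v)=1·1, αω(v)=-16·0, βω(u)=-16·0; sum ≡ 1  ⇒  -1.
(a,b)_11: α=1, u≡4; β=1, v≡5 (mod 11); (4|11)=+1, (5|11)=+1; sign (−1)^1·+1^1·+1^1 = -1.
(a,b)_5: α=3, u≡2; β=3, v≡2 (mod 5); (2|5)=-1, (2|5)=-1; sign (−1)^0·-1^3·-1^3 = +1.
(a,b)_29: α=0, u≡18; β=1, v≡4 (mod 29); (18|29)=-1, (4|29)=+1; sign (−1)^0·-1^1·+1^0 = -1.
(a,b)_41: α=1, u≡1; β=2, v≡38 (mod 41); (1|41)=+1, (38|41)=-1; sign (−1)^0·+1^2·-1^1 = -1.
(a,b)_3: α=0, u≡2; β=1, v≡2 (mod 3); (2|3)=-1, (2|3)=-1; sign (−1)^0·-1^1·-1^0 = -1.
(a,b)_∞: sgn(489335)=+, sgn(-17651865)=−, so +1.
(a,b)_31: α=1, u≡13; β=1, v≡23 (mod 31); (13|31)=-1, (23|31)=-1; sign (−1)^1·-1^1·-1^1 = -1.
(a,b)_17: α=0, u≡5; β=1, v≡15 (mod 17); (5|17)=-1, (15|17)=+1; sign (−1)^0·-1^1·+1^0 = -1.
(a,b)_7: α=1, u≡6; β=1, v≡5 (mod 7); (6|7)=-1, (5|7)=-1; sign (−1)^1·-1^1·-1^1 = -1.
Ram(489335, -17651865) = {2, 3, 7, 11, 17, 29, 31, 41}; no ℚ_2-point on the conic.

[2, 3, 7, 11, 17, 29, 31, 41]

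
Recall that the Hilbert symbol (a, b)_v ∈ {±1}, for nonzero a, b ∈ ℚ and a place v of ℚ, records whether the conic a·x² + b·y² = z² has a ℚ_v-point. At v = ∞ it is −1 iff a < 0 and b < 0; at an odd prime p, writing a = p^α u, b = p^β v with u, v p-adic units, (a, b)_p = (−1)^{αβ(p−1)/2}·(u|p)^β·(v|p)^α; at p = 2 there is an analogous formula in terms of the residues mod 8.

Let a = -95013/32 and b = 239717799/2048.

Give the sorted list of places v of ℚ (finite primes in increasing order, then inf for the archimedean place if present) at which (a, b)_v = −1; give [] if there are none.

[3, 17]

Mod squares: a ≡ -2346, b ≡ 782. Check v ∈ {∞, 2, 3, 17, 23, 29}.
v=23: a=23^1·(≡1), b=23^1·(≡17) mod 23; (1|23)=+1, (17|23)=-1; (−1)^{1·1·11}·(+1)^1·(-1)^1 = +1.
v=∞: -2346 < 0 and 782 > 0  ⇒  (a,b)_∞ = +1.
v=17: a=17^1·(≡15), b=17^1·(≡5) mod 17; (15|17)=+1, (5|17)=-1; (−1)^{1·1·8}·(+1)^1·(-1)^1 = -1.
v=3: a=3^5·(≡1), b=3^6·(≡2) mod 3; (1|3)=+1, (2|3)=-1; (−1)^{5·6·1}·(+1)^6·(-1)^5 = -1.
v=2: v_2(a)=-5, v_2(b)=-11; units ≡ 3, 7 (mod 8); ε·ε+αω+βω = 1·1+-5·0+-11·1 ≡ 0  ⇒  (a,b)_2 = +1.
v=29: a=29^0·(≡26), b=29^2·(≡16) mod 29; (26|29)=-1, (16|29)=+1; (−1)^{0·2·14}·(-1)^2·(+1)^0 = +1.
|Ram(-2346, 782)| = 2, even; anisotropic at {3, 17}.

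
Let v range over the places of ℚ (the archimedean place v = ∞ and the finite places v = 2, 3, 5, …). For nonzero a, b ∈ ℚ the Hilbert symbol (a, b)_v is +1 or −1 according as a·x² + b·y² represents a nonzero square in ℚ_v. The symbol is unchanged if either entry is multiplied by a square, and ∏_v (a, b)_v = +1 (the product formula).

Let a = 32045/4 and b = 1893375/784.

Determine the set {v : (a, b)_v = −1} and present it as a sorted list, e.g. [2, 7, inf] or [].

[5, 11]

Mod squares: a ≡ 32045, b ≡ 935. Check v ∈ {∞, 2, 3, 5, 7, 11, 13, 17, 29}.
v=∞: 32045 > 0 and 935 > 0  ⇒  (a,b)_∞ = +1.
v=3: a=3^0·(≡2), b=3^4·(≡2) mod 3; (2|3)=-1, (2|3)=-1; (−1)^{0·4·1}·(-1)^4·(-1)^0 = +1.
v=11: a=11^0·(≡6), b=11^1·(≡10) mod 11; (6|11)=-1, (10|11)=-1; (−1)^{0·1·5}·(-1)^1·(-1)^0 = -1.
v=29: a=29^1·(≡8), b=29^0·(≡23) mod 29; (8|29)=-1, (23|29)=+1; (−1)^{1·0·14}·(-1)^0·(+1)^1 = +1.
v=7: a=7^0·(≡5), b=7^-2·(≡4) mod 7; (5|7)=-1, (4|7)=+1; (−1)^{0·-2·3}·(-1)^-2·(+1)^0 = +1.
v=5: a=5^1·(≡1), b=5^3·(≡3) mod 5; (1|5)=+1, (3|5)=-1; (−1)^{1·3·2}·(+1)^3·(-1)^1 = -1.
v=17: a=17^1·(≡8), b=17^1·(≡4) mod 17; (8|17)=+1, (4|17)=+1; (−1)^{1·1·8}·(+1)^1·(+1)^1 = +1.
v=2: v_2(a)=-2, v_2(b)=-4; units ≡ 5, 7 (mod 8); ε·ε+αω+βω = 0·1+-2·0+-4·1 ≡ 0  ⇒  (a,b)_2 = +1.
v=13: a=13^1·(≡2), b=13^0·(≡4) mod 13; (2|13)=-1, (4|13)=+1; (−1)^{1·0·6}·(-1)^0·(+1)^1 = +1.
Ram(32045, 935) = {5, 11}; no ℚ_5-point on the conic.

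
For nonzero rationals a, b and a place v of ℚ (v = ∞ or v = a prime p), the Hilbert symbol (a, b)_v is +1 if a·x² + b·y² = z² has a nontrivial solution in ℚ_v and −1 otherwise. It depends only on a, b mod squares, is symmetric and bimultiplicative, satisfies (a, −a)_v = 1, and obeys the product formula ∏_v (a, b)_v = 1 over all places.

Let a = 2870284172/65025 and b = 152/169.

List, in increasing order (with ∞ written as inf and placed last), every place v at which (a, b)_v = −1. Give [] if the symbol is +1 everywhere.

(a, b) ≡ (27683, 38) mod (ℚ^×)²; places V = {2, 3, 5, 7, 13, 17, 19, 23, 31, 47, ∞}.
(a,b)_7: α=2, u≡5; β=0, v≡5 (mod 7); (5|7)=-1, (5|7)=-1; sign (−1)^0·-1^0·-1^2 = +1.
(a,b)_17: α=-2, u≡6; β=0, v≡1 (mod 17); (6|17)=-1, (1|17)=+1; sign (−1)^0·-1^0·+1^-2 = +1.
(a,b)_23: α=2, u≡19; β=0, v≡19 (mod 23); (19|23)=-1, (19|23)=-1; sign (−1)^0·-1^0·-1^2 = +1.
(a,b)_47: α=1, u≡6; β=0, v≡39 (mod 47); (6|47)=+1, (39|47)=-1; sign (−1)^0·+1^0·-1^1 = -1.
(a,b)_∞: sgn(27683)=+, sgn(38)=+, so +1.
(a,b)_5: α=-2, u≡2; β=0, v≡3 (mod 5); (2|5)=-1, (3|5)=-1; sign (−1)^0·-1^0·-1^-2 = +1.
(a,b)_19: α=1, u≡10; β=1, v≡15 (mod 19); (10|19)=-1, (15|19)=-1; sign (−1)^1·-1^1·-1^1 = -1.
(a,b)_3: α=-2, u≡2; β=0, v≡2 (mod 3); (2|3)=-1, (2|3)=-1; sign (−1)^0·-1^0·-1^-2 = +1.
(a,b)_31: α=1, u≡14; β=0, v≡2 (mod 31); (14|31)=+1, (2|31)=+1; sign (−1)^0·+1^0·+1^1 = +1.
(a,b)_2: α=2, β=3; u≡3, v≡3 (mod 8); ε(u)ε(v)=1·1, αω(v)=2·1, βω(u)=3·1; sum ≡ 0  ⇒  +1.
(a,b)_13: α=0, u≡11; β=-2, v≡9 (mod 13); (11|13)=-1, (9|13)=+1; sign (−1)^0·-1^-2·+1^0 = +1.
|Ram(27683, 38)| = 2, even; anisotropic at {19, 47}.

[19, 47]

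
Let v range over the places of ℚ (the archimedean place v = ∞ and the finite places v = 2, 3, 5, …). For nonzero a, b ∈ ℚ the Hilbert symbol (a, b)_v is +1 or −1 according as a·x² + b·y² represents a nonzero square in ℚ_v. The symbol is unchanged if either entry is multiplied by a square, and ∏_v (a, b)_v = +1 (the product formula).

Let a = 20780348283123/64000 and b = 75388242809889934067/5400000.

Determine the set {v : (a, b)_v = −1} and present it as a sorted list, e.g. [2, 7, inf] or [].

Mod squares: a ≡ 4757296830, b ≡ 26445. Check v ∈ {∞, 2, 3, 5, 11, 13, 17, 19, 37, 41, 43}.
v=41: a=41^1·(≡16), b=41^1·(≡30) mod 41; (16|41)=+1, (30|41)=-1; (−1)^{1·1·20}·(+1)^1·(-1)^1 = -1.
v=19: a=19^2·(≡18), b=19^2·(≡7) mod 19; (18|19)=-1, (7|19)=+1; (−1)^{2·2·9}·(-1)^2·(+1)^2 = +1.
v=43: a=43^1·(≡14), b=43^1·(≡38) mod 43; (14|43)=+1, (38|43)=+1; (−1)^{1·1·21}·(+1)^1·(+1)^1 = -1.
v=17: a=17^1·(≡11), b=17^2·(≡12) mod 17; (11|17)=-1, (12|17)=-1; (−1)^{1·2·8}·(-1)^2·(-1)^1 = -1.
v=2: v_2(a)=-9, v_2(b)=-6; units ≡ 7, 5 (mod 8); ε·ε+αω+βω = 1·0+-9·1+-6·0 ≡ 1  ⇒  (a,b)_2 = -1.
v=∞: 4757296830 > 0 and 26445 > 0  ⇒  (a,b)_∞ = +1.
v=37: a=37^1·(≡13), b=37^2·(≡34) mod 37; (13|37)=-1, (34|37)=+1; (−1)^{1·2·18}·(-1)^2·(+1)^1 = +1.
v=13: a=13^1·(≡7), b=13^2·(≡10) mod 13; (7|13)=-1, (10|13)=+1; (−1)^{1·2·6}·(-1)^2·(+1)^1 = +1.
v=11: a=11^3·(≡8), b=11^6·(≡3) mod 11; (8|11)=-1, (3|11)=+1; (−1)^{3·6·5}·(-1)^6·(+1)^3 = +1.
v=5: a=5^-3·(≡4), b=5^-5·(≡4) mod 5; (4|5)=+1, (4|5)=+1; (−1)^{-3·-5·2}·(+1)^-5·(+1)^-3 = +1.
v=3: a=3^1·(≡2), b=3^-3·(≡1) mod 3; (2|3)=-1, (1|3)=+1; (−1)^{1·-3·1}·(-1)^-3·(+1)^1 = +1.
|Ram(4757296830, 26445)| = 4, even; anisotropic at {2, 17, 41, 43}.

[2, 17, 41, 43]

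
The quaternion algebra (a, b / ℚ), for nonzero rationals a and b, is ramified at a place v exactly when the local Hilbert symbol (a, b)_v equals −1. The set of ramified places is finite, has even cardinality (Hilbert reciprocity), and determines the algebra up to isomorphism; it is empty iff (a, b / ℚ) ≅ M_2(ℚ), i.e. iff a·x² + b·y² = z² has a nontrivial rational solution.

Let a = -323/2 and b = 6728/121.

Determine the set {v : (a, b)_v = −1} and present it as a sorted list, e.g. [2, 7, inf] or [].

Mod squares: a ≡ -646, b ≡ 2. Check v ∈ {∞, 2, 11, 17, 19, 29}.
v=29: a=29^0·(≡27), b=29^2·(≡19) mod 29; (27|29)=-1, (19|29)=-1; (−1)^{0·2·14}·(-1)^2·(-1)^0 = +1.
v=19: a=19^1·(≡1), b=19^0·(≡3) mod 19; (1|19)=+1, (3|19)=-1; (−1)^{1·0·9}·(+1)^0·(-1)^1 = -1.
v=17: a=17^1·(≡16), b=17^0·(≡15) mod 17; (16|17)=+1, (15|17)=+1; (−1)^{1·0·8}·(+1)^0·(+1)^1 = +1.
v=2: v_2(a)=-1, v_2(b)=3; units ≡ 5, 1 (mod 8); ε·ε+αω+βω = 0·0+-1·0+3·1 ≡ 1  ⇒  (a,b)_2 = -1.
v=11: a=11^0·(≡9), b=11^-2·(≡7) mod 11; (9|11)=+1, (7|11)=-1; (−1)^{0·-2·5}·(+1)^-2·(-1)^0 = +1.
v=∞: -646 < 0 and 2 > 0  ⇒  (a,b)_∞ = +1.
|Ram(-646, 2)| = 2, even; anisotropic at {2, 19}.

[2, 19]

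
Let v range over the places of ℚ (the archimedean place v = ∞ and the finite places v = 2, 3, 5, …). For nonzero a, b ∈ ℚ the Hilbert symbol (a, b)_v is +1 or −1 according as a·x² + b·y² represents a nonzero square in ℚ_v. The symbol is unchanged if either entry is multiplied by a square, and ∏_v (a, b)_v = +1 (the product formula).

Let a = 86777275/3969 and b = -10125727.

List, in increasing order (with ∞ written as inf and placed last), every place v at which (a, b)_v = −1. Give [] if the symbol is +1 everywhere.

(a, b) ≡ (20539, -10125727) mod (ℚ^×)²; places V = {2, 3, 5, 7, 13, 17, 19, 23, 29, 47, ∞}.
(a,b)_∞: sgn(20539)=+, sgn(-10125727)=−, so +1.
(a,b)_3: α=-4, u≡1; β=0, v≡2 (mod 3); (1|3)=+1, (2|3)=-1; sign (−1)^0·+1^0·-1^-4 = +1.
(a,b)_5: α=2, u≡4; β=0, v≡3 (mod 5); (4|5)=+1, (3|5)=-1; sign (−1)^0·+1^0·-1^2 = +1.
(a,b)_23: α=1, u≡11; β=1, v≡17 (mod 23); (11|23)=-1, (17|23)=-1; sign (−1)^1·-1^1·-1^1 = -1.
(a,b)_17: α=0, u≡14; β=1, v≡15 (mod 17); (14|17)=-1, (15|17)=+1; sign (−1)^0·-1^1·+1^0 = -1.
(a,b)_19: α=1, u≡7; β=1, v≡17 (mod 19); (7|19)=+1, (17|19)=+1; sign (−1)^1·+1^1·+1^1 = -1.
(a,b)_13: α=2, u≡10; β=0, v≡12 (mod 13); (10|13)=+1, (12|13)=+1; sign (−1)^0·+1^0·+1^2 = +1.
(a,b)_47: α=1, u≡28; β=1, v≡7 (mod 47); (28|47)=+1, (7|47)=+1; sign (−1)^1·+1^1·+1^1 = -1.
(a,b)_29: α=0, u≡23; β=1, v≡26 (mod 29); (23|29)=+1, (26|29)=-1; sign (−1)^0·+1^1·-1^0 = +1.
(a,b)_2: α=0, β=0; u≡3, v≡1 (mod 8); ε(u)ε(v)=1·0, αω(v)=0·0, βω(u)=0·1; sum ≡ 0  ⇒  +1.
(a,b)_7: α=-2, u≡1; β=0, v≡4 (mod 7); (1|7)=+1, (4|7)=+1; sign (−1)^0·+1^0·+1^-2 = +1.
|Ram(20539, -10125727)| = 4, even; anisotropic at {17, 19, 23, 47}.

[17, 19, 23, 47]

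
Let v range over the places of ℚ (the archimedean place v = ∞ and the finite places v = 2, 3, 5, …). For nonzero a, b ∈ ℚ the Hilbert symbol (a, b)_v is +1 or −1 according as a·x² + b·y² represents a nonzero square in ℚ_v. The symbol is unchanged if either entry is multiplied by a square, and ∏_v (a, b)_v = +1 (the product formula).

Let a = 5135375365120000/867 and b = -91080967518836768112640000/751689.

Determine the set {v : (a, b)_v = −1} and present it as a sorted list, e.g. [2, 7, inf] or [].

[2, 3, 11, 13]

Mod squares: a ≡ 6006, b ≡ -286. Check v ∈ {∞, 2, 3, 5, 7, 11, 13, 17}.
v=3: a=3^-1·(≡1), b=3^-2·(≡2) mod 3; (1|3)=+1, (2|3)=-1; (−1)^{-1·-2·1}·(+1)^-2·(-1)^-1 = -1.
v=5: a=5^4·(≡1), b=5^4·(≡4) mod 5; (1|5)=+1, (4|5)=+1; (−1)^{4·4·2}·(+1)^4·(+1)^4 = +1.
v=2: v_2(a)=13, v_2(b)=23; units ≡ 3, 1 (mod 8); ε·ε+αω+βω = 1·0+13·0+23·1 ≡ 1  ⇒  (a,b)_2 = -1.
v=7: a=7^3·(≡4), b=7^4·(≡4) mod 7; (4|7)=+1, (4|7)=+1; (−1)^{3·4·3}·(+1)^4·(+1)^3 = +1.
v=11: a=11^3·(≡7), b=11^7·(≡10) mod 11; (7|11)=-1, (10|11)=-1; (−1)^{3·7·5}·(-1)^7·(-1)^3 = -1.
v=17: a=17^-2·(≡7), b=17^-4·(≡12) mod 17; (7|17)=-1, (12|17)=-1; (−1)^{-2·-4·8}·(-1)^-4·(-1)^-2 = +1.
v=∞: 6006 > 0 and -286 < 0  ⇒  (a,b)_∞ = +1.
v=13: a=13^3·(≡7), b=13^5·(≡10) mod 13; (7|13)=-1, (10|13)=+1; (−1)^{3·5·6}·(-1)^5·(+1)^3 = -1.
Ram(6006, -286) = {2, 3, 11, 13}; no ℚ_2-point on the conic.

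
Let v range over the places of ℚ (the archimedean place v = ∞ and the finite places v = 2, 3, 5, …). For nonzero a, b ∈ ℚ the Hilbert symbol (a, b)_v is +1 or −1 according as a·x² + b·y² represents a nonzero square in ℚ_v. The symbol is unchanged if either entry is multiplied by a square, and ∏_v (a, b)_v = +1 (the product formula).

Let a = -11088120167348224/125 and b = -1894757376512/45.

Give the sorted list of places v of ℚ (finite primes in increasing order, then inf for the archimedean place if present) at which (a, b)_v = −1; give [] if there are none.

[5, 7, 11, 13, 19, inf]

(a, b) ≡ (-1430, -17290) mod (ℚ^×)²; places V = {2, 3, 5, 7, 11, 13, 19, ∞}.
(a,b)_13: α=1, u≡8; β=1, v≡1 (mod 13); (8|13)=-1, (1|13)=+1; sign (−1)^0·-1^1·+1^1 = -1.
(a,b)_5: α=-3, u≡1; β=-1, v≡2 (mod 5); (1|5)=+1, (2|5)=-1; sign (−1)^0·+1^-1·-1^-3 = -1.
(a,b)_2: α=11, β=9; u≡5, v≡3 (mod 8); ε(u)ε(v)=0·1, αω(v)=11·1, βω(u)=9·1; sum ≡ 0  ⇒  +1.
(a,b)_11: α=3, u≡10; β=2, v≡10 (mod 11); (10|11)=-1, (10|11)=-1; sign (−1)^0·-1^2·-1^3 = -1.
(a,b)_3: α=0, u≡1; β=-2, v≡2 (mod 3); (1|3)=+1, (2|3)=-1; sign (−1)^0·+1^-2·-1^0 = +1.
(a,b)_19: α=4, u≡2; β=3, v≡13 (mod 19); (2|19)=-1, (13|19)=-1; sign (−1)^0·-1^3·-1^4 = -1.
(a,b)_7: α=4, u≡6; β=3, v≡4 (mod 7); (6|7)=-1, (4|7)=+1; sign (−1)^0·-1^3·+1^4 = -1.
(a,b)_∞: sgn(-1430)=−, sgn(-17290)=−, so -1.
(-1430, -17290 / ℚ) ramifies at {5, 7, 11, 13, 19, ∞}: a division algebra.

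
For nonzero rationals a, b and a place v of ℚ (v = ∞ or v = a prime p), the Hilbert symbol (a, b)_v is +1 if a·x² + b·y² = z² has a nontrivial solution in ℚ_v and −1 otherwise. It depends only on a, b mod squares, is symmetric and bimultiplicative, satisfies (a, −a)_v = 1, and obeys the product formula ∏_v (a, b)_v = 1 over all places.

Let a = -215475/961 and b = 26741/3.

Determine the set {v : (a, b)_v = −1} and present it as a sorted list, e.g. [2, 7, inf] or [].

(a, b) ≡ (-51, 663) mod (ℚ^×)²; places V = {2, 3, 5, 11, 13, 17, 31, ∞}.
(a,b)_5: α=2, u≡1; β=0, v≡2 (mod 5); (1|5)=+1, (2|5)=-1; sign (−1)^0·+1^0·-1^2 = +1.
(a,b)_17: α=1, u≡14; β=1, v≡3 (mod 17); (14|17)=-1, (3|17)=-1; sign (−1)^0·-1^1·-1^1 = +1.
(a,b)_13: α=2, u≡1; β=1, v≡1 (mod 13); (1|13)=+1, (1|13)=+1; sign (−1)^0·+1^1·+1^2 = +1.
(a,b)_3: α=1, u≡1; β=-1, v≡2 (mod 3); (1|3)=+1, (2|3)=-1; sign (−1)^1·+1^-1·-1^1 = +1.
(a,b)_11: α=0, u≡1; β=2, v≡4 (mod 11); (1|11)=+1, (4|11)=+1; sign (−1)^0·+1^2·+1^0 = +1.
(a,b)_31: α=-2, u≡6; β=0, v≡27 (mod 31); (6|31)=-1, (27|31)=-1; sign (−1)^0·-1^0·-1^-2 = +1.
(a,b)_2: α=0, β=0; u≡5, v≡7 (mod 8); ε(u)ε(v)=0·1, αω(v)=0·0, βω(u)=0·1; sum ≡ 0  ⇒  +1.
(a,b)_∞: sgn(-51)=−, sgn(663)=+, so +1.
Ram(a, b) = ∅: the form -51·x² + 663·y² − z² is isotropic over every ℚ_v, so by Hasse–Minkowski it is isotropic over ℚ.

[]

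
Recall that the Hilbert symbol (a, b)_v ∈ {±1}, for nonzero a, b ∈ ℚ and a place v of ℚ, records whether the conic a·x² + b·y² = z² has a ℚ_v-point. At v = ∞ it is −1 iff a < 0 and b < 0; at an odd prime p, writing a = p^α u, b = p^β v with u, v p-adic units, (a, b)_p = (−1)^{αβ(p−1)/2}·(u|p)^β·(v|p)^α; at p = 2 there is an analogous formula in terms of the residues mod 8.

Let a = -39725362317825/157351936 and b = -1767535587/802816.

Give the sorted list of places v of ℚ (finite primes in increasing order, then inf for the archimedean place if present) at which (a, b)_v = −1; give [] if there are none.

[29, inf]

Mod squares: a ≡ -2697, b ≡ -3. Check v ∈ {∞, 2, 3, 5, 7, 29, 31}.
v=3: a=3^7·(≡1), b=3^7·(≡2) mod 3; (1|3)=+1, (2|3)=-1; (−1)^{7·7·1}·(+1)^7·(-1)^7 = +1.
v=5: a=5^2·(≡2), b=5^0·(≡3) mod 5; (2|5)=-1, (3|5)=-1; (−1)^{2·0·2}·(-1)^0·(-1)^2 = +1.
v=2: v_2(a)=-16, v_2(b)=-14; units ≡ 7, 5 (mod 8); ε·ε+αω+βω = 1·0+-16·1+-14·0 ≡ 0  ⇒  (a,b)_2 = +1.
v=29: a=29^3·(≡16), b=29^2·(≡14) mod 29; (16|29)=+1, (14|29)=-1; (−1)^{3·2·14}·(+1)^2·(-1)^3 = -1.
v=∞: -2697 < 0 and -3 < 0  ⇒  (a,b)_∞ = -1.
v=31: a=31^3·(≡24), b=31^2·(≡20) mod 31; (24|31)=-1, (20|31)=+1; (−1)^{3·2·15}·(-1)^2·(+1)^3 = +1.
v=7: a=7^-4·(≡6), b=7^-2·(≡2) mod 7; (6|7)=-1, (2|7)=+1; (−1)^{-4·-2·3}·(-1)^-2·(+1)^-4 = +1.
|Ram(-2697, -3)| = 2, even; anisotropic at {29, ∞}.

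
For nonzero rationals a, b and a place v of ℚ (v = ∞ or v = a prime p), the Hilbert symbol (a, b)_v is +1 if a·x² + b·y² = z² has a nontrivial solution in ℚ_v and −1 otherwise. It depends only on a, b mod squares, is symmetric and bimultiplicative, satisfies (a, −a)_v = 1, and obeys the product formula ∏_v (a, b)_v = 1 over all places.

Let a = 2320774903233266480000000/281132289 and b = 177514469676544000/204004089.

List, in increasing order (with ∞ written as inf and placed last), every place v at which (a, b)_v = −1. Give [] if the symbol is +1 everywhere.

[2, 5, 7, 17]

Mod squares: a ≡ 12155, b ≡ 1015. Check v ∈ {∞, 2, 3, 5, 7, 11, 13, 17, 23, 29}.
v=23: a=23^-2·(≡19), b=23^-4·(≡12) mod 23; (19|23)=-1, (12|23)=+1; (−1)^{-2·-4·11}·(-1)^-4·(+1)^-2 = +1.
v=3: a=3^-12·(≡2), b=3^-6·(≡1) mod 3; (2|3)=-1, (1|3)=+1; (−1)^{-12·-6·1}·(-1)^-6·(+1)^-12 = +1.
v=11: a=11^3·(≡5), b=11^2·(≡3) mod 11; (5|11)=+1, (3|11)=+1; (−1)^{3·2·5}·(+1)^2·(+1)^3 = +1.
v=7: a=7^4·(≡6), b=7^1·(≡3) mod 7; (6|7)=-1, (3|7)=-1; (−1)^{4·1·3}·(-1)^1·(-1)^4 = -1.
v=17: a=17^3·(≡4), b=17^4·(≡10) mod 17; (4|17)=+1, (10|17)=-1; (−1)^{3·4·8}·(+1)^4·(-1)^3 = -1.
v=∞: 12155 > 0 and 1015 > 0  ⇒  (a,b)_∞ = +1.
v=29: a=29^2·(≡20), b=29^1·(≡9) mod 29; (20|29)=+1, (9|29)=+1; (−1)^{2·1·14}·(+1)^1·(+1)^2 = +1.
v=5: a=5^7·(≡1), b=5^3·(≡3) mod 5; (1|5)=+1, (3|5)=-1; (−1)^{7·3·2}·(+1)^3·(-1)^7 = -1.
v=13: a=13^3·(≡1), b=13^2·(≡1) mod 13; (1|13)=+1, (1|13)=+1; (−1)^{3·2·6}·(+1)^2·(+1)^3 = +1.
v=2: v_2(a)=10, v_2(b)=12; units ≡ 3, 7 (mod 8); ε·ε+αω+βω = 1·1+10·0+12·1 ≡ 1  ⇒  (a,b)_2 = -1.
|Ram(12155, 1015)| = 4, even; anisotropic at {2, 5, 7, 17}.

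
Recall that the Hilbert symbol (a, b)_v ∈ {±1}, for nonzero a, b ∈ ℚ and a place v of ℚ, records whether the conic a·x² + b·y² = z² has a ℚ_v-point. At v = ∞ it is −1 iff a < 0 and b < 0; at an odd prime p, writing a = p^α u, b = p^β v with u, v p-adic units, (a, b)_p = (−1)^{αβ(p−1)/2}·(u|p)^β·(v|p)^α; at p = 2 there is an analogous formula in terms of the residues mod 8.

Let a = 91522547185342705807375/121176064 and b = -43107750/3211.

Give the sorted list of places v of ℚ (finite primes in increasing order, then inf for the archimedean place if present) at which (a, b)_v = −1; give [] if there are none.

Mod squares: a ≡ 95095, b ≡ -74290. Check v ∈ {∞, 2, 3, 5, 7, 11, 13, 17, 19, 23, 43}.
v=11: a=11^3·(≡7), b=11^0·(≡4) mod 11; (7|11)=-1, (4|11)=+1; (−1)^{3·0·5}·(-1)^0·(+1)^3 = +1.
v=3: a=3^0·(≡1), b=3^2·(≡2) mod 3; (1|3)=+1, (2|3)=-1; (−1)^{0·2·1}·(+1)^2·(-1)^0 = +1.
v=19: a=19^3·(≡15), b=19^-1·(≡9) mod 19; (15|19)=-1, (9|19)=+1; (−1)^{3·-1·9}·(-1)^-1·(+1)^3 = +1.
v=17: a=17^2·(≡6), b=17^1·(≡15) mod 17; (6|17)=-1, (15|17)=+1; (−1)^{2·1·8}·(-1)^1·(+1)^2 = -1.
v=13: a=13^1·(≡10), b=13^-2·(≡7) mod 13; (10|13)=+1, (7|13)=-1; (−1)^{1·-2·6}·(+1)^-2·(-1)^1 = -1.
v=23: a=23^2·(≡18), b=23^1·(≡8) mod 23; (18|23)=+1, (8|23)=+1; (−1)^{2·1·11}·(+1)^1·(+1)^2 = +1.
v=∞: 95095 > 0 and -74290 < 0  ⇒  (a,b)_∞ = +1.
v=43: a=43^-2·(≡7), b=43^0·(≡24) mod 43; (7|43)=-1, (24|43)=+1; (−1)^{-2·0·21}·(-1)^0·(+1)^-2 = +1.
v=5: a=5^3·(≡1), b=5^3·(≡3) mod 5; (1|5)=+1, (3|5)=-1; (−1)^{3·3·2}·(+1)^3·(-1)^3 = -1.
v=2: v_2(a)=-16, v_2(b)=1; units ≡ 7, 7 (mod 8); ε·ε+αω+βω = 1·1+-16·0+1·0 ≡ 1  ⇒  (a,b)_2 = -1.
v=7: a=7^9·(≡3), b=7^2·(≡2) mod 7; (3|7)=-1, (2|7)=+1; (−1)^{9·2·3}·(-1)^2·(+1)^9 = +1.
|Ram(95095, -74290)| = 4, even; anisotropic at {2, 5, 13, 17}.

[2, 5, 13, 17]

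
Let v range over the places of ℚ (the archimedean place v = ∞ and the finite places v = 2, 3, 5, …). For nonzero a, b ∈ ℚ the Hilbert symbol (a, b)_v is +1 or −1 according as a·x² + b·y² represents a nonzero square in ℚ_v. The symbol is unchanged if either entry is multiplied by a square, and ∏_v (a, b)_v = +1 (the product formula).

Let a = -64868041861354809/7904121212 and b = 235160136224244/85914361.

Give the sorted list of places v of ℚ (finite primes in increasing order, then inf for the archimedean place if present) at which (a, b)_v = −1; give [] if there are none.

(a, b) ≡ (-23, 1221) mod (ℚ^×)²; places V = {2, 3, 7, 11, 13, 23, 31, 37, 43, ∞}.
(a,b)_11: α=4, u≡6; β=1, v≡3 (mod 11); (6|11)=-1, (3|11)=+1; sign (−1)^0·-1^1·+1^4 = -1.
(a,b)_13: α=-2, u≡10; β=-2, v≡9 (mod 13); (10|13)=+1, (9|13)=+1; sign (−1)^0·+1^-2·+1^-2 = +1.
(a,b)_37: α=2, u≡24; β=1, v≡21 (mod 37); (24|37)=-1, (21|37)=+1; sign (−1)^0·-1^1·+1^2 = -1.
(a,b)_31: α=-2, u≡8; β=-2, v≡17 (mod 31); (8|31)=+1, (17|31)=-1; sign (−1)^0·+1^-2·-1^-2 = +1.
(a,b)_7: α=4, u≡5; β=2, v≡5 (mod 7); (5|7)=-1, (5|7)=-1; sign (−1)^0·-1^2·-1^4 = +1.
(a,b)_∞: sgn(-23)=−, sgn(1221)=+, so +1.
(a,b)_2: α=-2, β=2; u≡1, v≡5 (mod 8); ε(u)ε(v)=0·0, αω(v)=-2·1, βω(u)=2·0; sum ≡ 0  ⇒  +1.
(a,b)_43: α=2, u≡5; β=2, v≡10 (mod 43); (5|43)=-1, (10|43)=+1; sign (−1)^0·-1^2·+1^2 = +1.
(a,b)_3: α=6, u≡1; β=13, v≡2 (mod 3); (1|3)=+1, (2|3)=-1; sign (−1)^0·+1^13·-1^6 = +1.
(a,b)_23: α=-3, u≡17; β=-2, v≡16 (mod 23); (17|23)=-1, (16|23)=+1; sign (−1)^0·-1^-2·+1^-3 = +1.
|Ram(-23, 1221)| = 2, even; anisotropic at {11, 37}.

[11, 37]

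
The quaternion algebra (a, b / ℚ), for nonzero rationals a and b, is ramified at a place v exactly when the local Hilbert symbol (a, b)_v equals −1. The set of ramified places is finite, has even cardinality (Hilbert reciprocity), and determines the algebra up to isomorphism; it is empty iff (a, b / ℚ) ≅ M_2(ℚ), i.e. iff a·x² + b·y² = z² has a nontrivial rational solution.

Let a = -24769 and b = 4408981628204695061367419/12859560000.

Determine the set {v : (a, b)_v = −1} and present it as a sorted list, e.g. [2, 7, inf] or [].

[2, 17, 31, 47]

(a, b) ≡ (-24769, 272459) mod (ℚ^×)²; places V = {2, 3, 5, 7, 11, 13, 17, 31, 47, ∞}.
(a,b)_13: α=0, u≡9; β=4, v≡2 (mod 13); (9|13)=+1, (2|13)=-1; sign (−1)^0·+1^4·-1^0 = +1.
(a,b)_2: α=0, β=-6; u≡7, v≡3 (mod 8); ε(u)ε(v)=1·1, αω(v)=0·1, βω(u)=-6·0; sum ≡ 1  ⇒  -1.
(a,b)_7: α=0, u≡4; β=-2, v≡3 (mod 7); (4|7)=+1, (3|7)=-1; sign (−1)^0·+1^-2·-1^0 = +1.
(a,b)_3: α=0, u≡2; β=-8, v≡2 (mod 3); (2|3)=-1, (2|3)=-1; sign (−1)^0·-1^-8·-1^0 = +1.
(a,b)_∞: sgn(-24769)=−, sgn(272459)=+, so +1.
(a,b)_5: α=0, u≡1; β=-4, v≡4 (mod 5); (1|5)=+1, (4|5)=+1; sign (−1)^0·+1^-4·+1^0 = +1.
(a,b)_31: α=1, u≡7; β=7, v≡7 (mod 31); (7|31)=+1, (7|31)=+1; sign (−1)^1·+1^7·+1^1 = -1.
(a,b)_11: α=0, u≡3; β=1, v≡7 (mod 11); (3|11)=+1, (7|11)=-1; sign (−1)^0·+1^1·-1^0 = +1.
(a,b)_47: α=1, u≡37; β=3, v≡27 (mod 47); (37|47)=+1, (27|47)=+1; sign (−1)^1·+1^3·+1^1 = -1.
(a,b)_17: α=1, u≡5; β=3, v≡4 (mod 17); (5|17)=-1, (4|17)=+1; sign (−1)^0·-1^3·+1^1 = -1.
(-24769, 272459 / ℚ) ramifies at {2, 17, 31, 47}: a division algebra.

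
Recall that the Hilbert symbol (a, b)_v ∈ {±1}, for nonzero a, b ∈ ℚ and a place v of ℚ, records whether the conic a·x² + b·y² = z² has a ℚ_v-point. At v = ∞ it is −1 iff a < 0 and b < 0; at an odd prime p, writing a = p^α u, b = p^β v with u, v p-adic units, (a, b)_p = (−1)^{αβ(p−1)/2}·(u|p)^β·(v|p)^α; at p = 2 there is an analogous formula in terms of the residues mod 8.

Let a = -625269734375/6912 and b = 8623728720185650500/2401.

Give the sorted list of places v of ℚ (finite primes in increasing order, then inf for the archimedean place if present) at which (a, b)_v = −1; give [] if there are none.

[3, 13]

Mod squares: a ≡ -429, b ≡ 345. Check v ∈ {∞, 2, 3, 5, 7, 11, 13, 19, 23}.
v=3: a=3^-3·(≡1), b=3^1·(≡1) mod 3; (1|3)=+1, (1|3)=+1; (−1)^{-3·1·1}·(+1)^1·(+1)^-3 = -1.
v=23: a=23^4·(≡12), b=23^5·(≡7) mod 23; (12|23)=+1, (7|23)=-1; (−1)^{4·5·11}·(+1)^5·(-1)^4 = +1.
v=19: a=19^0·(≡15), b=19^2·(≡10) mod 19; (15|19)=-1, (10|19)=-1; (−1)^{0·2·9}·(-1)^2·(-1)^0 = +1.
v=2: v_2(a)=-8, v_2(b)=2; units ≡ 3, 1 (mod 8); ε·ε+αω+βω = 1·0+-8·0+2·1 ≡ 0  ⇒  (a,b)_2 = +1.
v=13: a=13^1·(≡8), b=13^2·(≡6) mod 13; (8|13)=-1, (6|13)=-1; (−1)^{1·2·6}·(-1)^2·(-1)^1 = -1.
v=11: a=11^1·(≡3), b=11^4·(≡4) mod 11; (3|11)=+1, (4|11)=+1; (−1)^{1·4·5}·(+1)^4·(+1)^1 = +1.
v=∞: -429 < 0 and 345 > 0  ⇒  (a,b)_∞ = +1.
v=5: a=5^6·(≡1), b=5^3·(≡4) mod 5; (1|5)=+1, (4|5)=+1; (−1)^{6·3·2}·(+1)^3·(+1)^6 = +1.
v=7: a=7^0·(≡5), b=7^-4·(≡2) mod 7; (5|7)=-1, (2|7)=+1; (−1)^{0·-4·3}·(-1)^-4·(+1)^0 = +1.
(-429, 345 / ℚ) ramifies at {3, 13}: a division algebra.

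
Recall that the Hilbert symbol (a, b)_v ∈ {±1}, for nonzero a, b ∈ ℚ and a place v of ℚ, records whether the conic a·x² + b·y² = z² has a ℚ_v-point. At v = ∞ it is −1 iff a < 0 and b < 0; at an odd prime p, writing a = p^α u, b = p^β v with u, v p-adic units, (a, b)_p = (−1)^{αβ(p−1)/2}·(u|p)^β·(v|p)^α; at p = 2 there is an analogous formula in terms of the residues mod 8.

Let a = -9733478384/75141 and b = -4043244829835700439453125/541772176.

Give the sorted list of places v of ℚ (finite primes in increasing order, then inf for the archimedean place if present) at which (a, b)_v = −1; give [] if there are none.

Mod squares: a ≡ -8211, b ≡ -2261. Check v ∈ {∞, 2, 3, 5, 7, 11, 17, 19, 23}.
v=2: v_2(a)=4, v_2(b)=-4; units ≡ 5, 3 (mod 8); ε·ε+αω+βω = 0·1+4·1+-4·1 ≡ 0  ⇒  (a,b)_2 = +1.
v=7: a=7^3·(≡5), b=7^5·(≡5) mod 7; (5|7)=-1, (5|7)=-1; (−1)^{3·5·3}·(-1)^5·(-1)^3 = -1.
v=23: a=23^-1·(≡15), b=23^-4·(≡9) mod 23; (15|23)=-1, (9|23)=+1; (−1)^{-1·-4·11}·(-1)^-4·(+1)^-1 = +1.
v=17: a=17^3·(≡12), b=17^3·(≡10) mod 17; (12|17)=-1, (10|17)=-1; (−1)^{3·3·8}·(-1)^3·(-1)^3 = +1.
v=3: a=3^-3·(≡2), b=3^4·(≡1) mod 3; (2|3)=-1, (1|3)=+1; (−1)^{-3·4·1}·(-1)^4·(+1)^-3 = +1.
v=19: a=19^2·(≡6), b=19^5·(≡14) mod 19; (6|19)=+1, (14|19)=-1; (−1)^{2·5·9}·(+1)^5·(-1)^2 = +1.
v=∞: -8211 < 0 and -2261 < 0  ⇒  (a,b)_∞ = -1.
v=11: a=11^-2·(≡6), b=11^-2·(≡3) mod 11; (6|11)=-1, (3|11)=+1; (−1)^{-2·-2·5}·(-1)^-2·(+1)^-2 = +1.
v=5: a=5^0·(≡1), b=5^12·(≡1) mod 5; (1|5)=+1, (1|5)=+1; (−1)^{0·12·2}·(+1)^12·(+1)^0 = +1.
|Ram(-8211, -2261)| = 2, even; anisotropic at {7, ∞}.

[7, inf]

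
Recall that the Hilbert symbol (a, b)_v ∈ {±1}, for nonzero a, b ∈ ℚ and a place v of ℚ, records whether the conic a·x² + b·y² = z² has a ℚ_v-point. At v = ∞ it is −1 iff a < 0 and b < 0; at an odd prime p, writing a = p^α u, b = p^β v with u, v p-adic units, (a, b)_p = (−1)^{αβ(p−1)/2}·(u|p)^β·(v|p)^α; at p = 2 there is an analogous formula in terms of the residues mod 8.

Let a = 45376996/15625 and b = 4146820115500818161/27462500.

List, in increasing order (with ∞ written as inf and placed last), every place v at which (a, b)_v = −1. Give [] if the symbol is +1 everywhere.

[13, 41]

(a, b) ≡ (13489, 21385) mod (ℚ^×)²; places V = {2, 5, 7, 13, 29, 41, 47, ∞}.
(a,b)_7: α=1, u≡1; β=5, v≡3 (mod 7); (1|7)=+1, (3|7)=-1; sign (−1)^1·+1^5·-1^1 = +1.
(a,b)_41: α=1, u≡21; β=4, v≡15 (mod 41); (21|41)=+1, (15|41)=-1; sign (−1)^0·+1^4·-1^1 = -1.
(a,b)_5: α=-6, u≡1; β=-5, v≡2 (mod 5); (1|5)=+1, (2|5)=-1; sign (−1)^0·+1^-5·-1^-6 = +1.
(a,b)_29: α=2, u≡7; β=2, v≡18 (mod 29); (7|29)=+1, (18|29)=-1; sign (−1)^0·+1^2·-1^2 = +1.
(a,b)_47: α=1, u≡40; β=3, v≡7 (mod 47); (40|47)=-1, (7|47)=+1; sign (−1)^1·-1^3·+1^1 = +1.
(a,b)_∞: sgn(13489)=+, sgn(21385)=+, so +1.
(a,b)_2: α=2, β=-2; u≡1, v≡1 (mod 8); ε(u)ε(v)=0·0, αω(v)=2·0, βω(u)=-2·0; sum ≡ 0  ⇒  +1.
(a,b)_13: α=0, u≡11; β=-3, v≡6 (mod 13); (11|13)=-1, (6|13)=-1; sign (−1)^0·-1^-3·-1^0 = -1.
Ram(13489, 21385) = {13, 41}; no ℚ_13-point on the conic.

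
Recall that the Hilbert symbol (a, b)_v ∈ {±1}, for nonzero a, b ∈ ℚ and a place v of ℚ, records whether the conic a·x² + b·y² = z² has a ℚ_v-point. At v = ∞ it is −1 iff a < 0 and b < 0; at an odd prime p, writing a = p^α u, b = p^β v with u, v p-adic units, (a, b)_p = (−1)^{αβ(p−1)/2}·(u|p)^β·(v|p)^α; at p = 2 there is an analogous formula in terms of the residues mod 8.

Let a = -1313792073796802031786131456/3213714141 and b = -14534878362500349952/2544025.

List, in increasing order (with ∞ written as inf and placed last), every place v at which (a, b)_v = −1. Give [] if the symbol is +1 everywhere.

[29, 31, 41, inf]

Mod squares: a ≡ -36859, b ≡ -21793. Check v ∈ {∞, 2, 3, 5, 7, 11, 19, 29, 31, 37, 41}.
v=41: a=41^3·(≡14), b=41^2·(≡22) mod 41; (14|41)=-1, (22|41)=-1; (−1)^{3·2·20}·(-1)^2·(-1)^3 = -1.
v=37: a=37^4·(≡30), b=37^3·(≡11) mod 37; (30|37)=+1, (11|37)=+1; (−1)^{4·3·18}·(+1)^3·(+1)^4 = +1.
v=19: a=19^4·(≡1), b=19^3·(≡3) mod 19; (1|19)=+1, (3|19)=-1; (−1)^{4·3·9}·(+1)^3·(-1)^4 = +1.
v=31: a=31^1·(≡10), b=31^1·(≡7) mod 31; (10|31)=+1, (7|31)=+1; (−1)^{1·1·15}·(+1)^1·(+1)^1 = -1.
v=∞: -36859 < 0 and -21793 < 0  ⇒  (a,b)_∞ = -1.
v=29: a=29^-3·(≡28), b=29^-2·(≡19) mod 29; (28|29)=+1, (19|29)=-1; (−1)^{-3·-2·14}·(+1)^-2·(-1)^-3 = -1.
v=3: a=3^-2·(≡2), b=3^0·(≡2) mod 3; (2|3)=-1, (2|3)=-1; (−1)^{-2·0·1}·(-1)^0·(-1)^-2 = +1.
v=11: a=11^-4·(≡2), b=11^-2·(≡3) mod 11; (2|11)=-1, (3|11)=+1; (−1)^{-4·-2·5}·(-1)^-2·(+1)^-4 = +1.
v=2: v_2(a)=20, v_2(b)=14; units ≡ 5, 7 (mod 8); ε·ε+αω+βω = 0·1+20·0+14·1 ≡ 0  ⇒  (a,b)_2 = +1.
v=5: a=5^0·(≡4), b=5^-2·(≡3) mod 5; (4|5)=+1, (3|5)=-1; (−1)^{0·-2·2}·(+1)^-2·(-1)^0 = +1.
v=7: a=7^4·(≡6), b=7^2·(≡5) mod 7; (6|7)=-1, (5|7)=-1; (−1)^{4·2·3}·(-1)^2·(-1)^4 = +1.
Ram(-36859, -21793) = {29, 31, 41, ∞}; no ℚ_29-point on the conic.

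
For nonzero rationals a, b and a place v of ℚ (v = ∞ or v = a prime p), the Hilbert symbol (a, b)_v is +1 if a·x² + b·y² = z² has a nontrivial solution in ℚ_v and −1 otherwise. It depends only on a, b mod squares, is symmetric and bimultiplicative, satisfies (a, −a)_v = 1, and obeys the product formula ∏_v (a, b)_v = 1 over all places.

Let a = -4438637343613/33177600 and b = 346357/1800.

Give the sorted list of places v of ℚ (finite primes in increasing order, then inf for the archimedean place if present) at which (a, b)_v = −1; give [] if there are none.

[2, 11]

(a, b) ≡ (-37, 506) mod (ℚ^×)²; places V = {2, 3, 5, 11, 23, 37, ∞}.
(a,b)_2: α=-14, β=-3; u≡3, v≡5 (mod 8); ε(u)ε(v)=1·0, αω(v)=-14·1, βω(u)=-3·1; sum ≡ 1  ⇒  -1.
(a,b)_11: α=2, u≡2; β=1, v≡7 (mod 11); (2|11)=-1, (7|11)=-1; sign (−1)^0·-1^1·-1^2 = -1.
(a,b)_3: α=-4, u≡2; β=-2, v≡2 (mod 3); (2|3)=-1, (2|3)=-1; sign (−1)^0·-1^-2·-1^-4 = +1.
(a,b)_37: α=5, u≡9; β=2, v≡9 (mod 37); (9|37)=+1, (9|37)=+1; sign (−1)^0·+1^2·+1^5 = +1.
(a,b)_5: α=-2, u≡3; β=-2, v≡1 (mod 5); (3|5)=-1, (1|5)=+1; sign (−1)^0·-1^-2·+1^-2 = +1.
(a,b)_∞: sgn(-37)=−, sgn(506)=+, so +1.
(a,b)_23: α=2, u≡6; β=1, v≡22 (mod 23); (6|23)=+1, (22|23)=-1; sign (−1)^0·+1^1·-1^2 = +1.
(-37, 506 / ℚ) ramifies at {2, 11}: a division algebra.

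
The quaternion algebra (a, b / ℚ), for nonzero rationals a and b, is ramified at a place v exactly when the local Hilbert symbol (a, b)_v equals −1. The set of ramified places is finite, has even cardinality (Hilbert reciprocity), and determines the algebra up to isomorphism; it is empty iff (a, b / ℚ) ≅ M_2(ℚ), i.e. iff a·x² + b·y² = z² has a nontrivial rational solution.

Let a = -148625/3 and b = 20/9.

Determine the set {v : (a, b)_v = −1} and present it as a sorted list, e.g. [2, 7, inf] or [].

[3, 5]

Mod squares: a ≡ -17835, b ≡ 5. Check v ∈ {∞, 2, 3, 5, 29, 41}.
v=∞: -17835 < 0 and 5 > 0  ⇒  (a,b)_∞ = +1.
v=2: v_2(a)=0, v_2(b)=2; units ≡ 5, 5 (mod 8); ε·ε+αω+βω = 0·0+0·1+2·1 ≡ 0  ⇒  (a,b)_2 = +1.
v=3: a=3^-1·(≡1), b=3^-2·(≡2) mod 3; (1|3)=+1, (2|3)=-1; (−1)^{-1·-2·1}·(+1)^-2·(-1)^-1 = -1.
v=5: a=5^3·(≡2), b=5^1·(≡1) mod 5; (2|5)=-1, (1|5)=+1; (−1)^{3·1·2}·(-1)^1·(+1)^3 = -1.
v=41: a=41^1·(≡8), b=41^0·(≡25) mod 41; (8|41)=+1, (25|41)=+1; (−1)^{1·0·20}·(+1)^0·(+1)^1 = +1.
v=29: a=29^1·(≡22), b=29^0·(≡28) mod 29; (22|29)=+1, (28|29)=+1; (−1)^{1·0·14}·(+1)^0·(+1)^1 = +1.
(-17835, 5 / ℚ) ramifies at {3, 5}: a division algebra.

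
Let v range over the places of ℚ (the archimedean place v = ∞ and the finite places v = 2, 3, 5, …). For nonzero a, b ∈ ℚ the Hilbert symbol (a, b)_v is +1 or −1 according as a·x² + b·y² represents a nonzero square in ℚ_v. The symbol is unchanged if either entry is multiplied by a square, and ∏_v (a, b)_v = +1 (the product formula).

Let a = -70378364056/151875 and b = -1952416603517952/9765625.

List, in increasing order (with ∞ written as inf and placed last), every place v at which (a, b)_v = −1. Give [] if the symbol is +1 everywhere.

[3, 11, 17, 19, 23, inf]

(a, b) ≡ (-6374082, -7293) mod (ℚ^×)²; places V = {2, 3, 5, 7, 11, 13, 17, 19, 23, 37, ∞}.
(a,b)_2: α=3, β=10; u≡7, v≡3 (mod 8); ε(u)ε(v)=1·1, αω(v)=3·1, βω(u)=10·0; sum ≡ 0  ⇒  +1.
(a,b)_13: α=3, u≡7; β=1, v≡11 (mod 13); (7|13)=-1, (11|13)=-1; sign (−1)^0·-1^1·-1^3 = +1.
(a,b)_23: α=1, u≡1; β=2, v≡17 (mod 23); (1|23)=+1, (17|23)=-1; sign (−1)^0·+1^2·-1^1 = -1.
(a,b)_19: α=1, u≡7; β=2, v≡15 (mod 19); (7|19)=+1, (15|19)=-1; sign (−1)^0·+1^2·-1^1 = -1.
(a,b)_17: α=1, u≡6; β=1, v≡8 (mod 17); (6|17)=-1, (8|17)=+1; sign (−1)^0·-1^1·+1^1 = -1.
(a,b)_5: α=-4, u≡3; β=-10, v≡3 (mod 5); (3|5)=-1, (3|5)=-1; sign (−1)^0·-1^-10·-1^-4 = +1.
(a,b)_7: α=2, u≡5; β=0, v≡1 (mod 7); (5|7)=-1, (1|7)=+1; sign (−1)^0·-1^0·+1^2 = +1.
(a,b)_11: α=1, u≡2; β=1, v≡8 (mod 11); (2|11)=-1, (8|11)=-1; sign (−1)^1·-1^1·-1^1 = -1.
(a,b)_37: α=0, u≡35; β=2, v≡34 (mod 37); (35|37)=-1, (34|37)=+1; sign (−1)^0·-1^2·+1^0 = +1.
(a,b)_3: α=-5, u≡2; β=1, v≡2 (mod 3); (2|3)=-1, (2|3)=-1; sign (−1)^1·-1^1·-1^-5 = -1.
(a,b)_∞: sgn(-6374082)=−, sgn(-7293)=−, so -1.
(-6374082, -7293 / ℚ) ramifies at {3, 11, 17, 19, 23, ∞}: a division algebra.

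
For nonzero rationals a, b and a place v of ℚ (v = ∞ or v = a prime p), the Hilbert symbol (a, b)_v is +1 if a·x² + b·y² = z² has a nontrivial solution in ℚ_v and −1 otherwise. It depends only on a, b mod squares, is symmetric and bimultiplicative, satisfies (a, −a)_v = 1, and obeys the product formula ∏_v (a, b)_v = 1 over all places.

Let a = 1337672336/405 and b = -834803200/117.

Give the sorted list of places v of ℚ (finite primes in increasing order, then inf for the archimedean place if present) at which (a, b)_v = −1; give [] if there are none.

[2, 13]

(a, b) ≡ (5005, -286) mod (ℚ^×)²; places V = {2, 3, 5, 7, 11, 13, 17, ∞}.
(a,b)_11: α=1, u≡4; β=3, v≡6 (mod 11); (4|11)=+1, (6|11)=-1; sign (−1)^1·+1^3·-1^1 = +1.
(a,b)_5: α=-1, u≡1; β=2, v≡1 (mod 5); (1|5)=+1, (1|5)=+1; sign (−1)^0·+1^2·+1^-1 = +1.
(a,b)_∞: sgn(5005)=+, sgn(-286)=−, so +1.
(a,b)_2: α=4, β=9; u≡5, v≡1 (mod 8); ε(u)ε(v)=0·0, αω(v)=4·0, βω(u)=9·1; sum ≡ 1  ⇒  -1.
(a,b)_13: α=1, u≡6; β=-1, v≡9 (mod 13); (6|13)=-1, (9|13)=+1; sign (−1)^0·-1^-1·+1^1 = -1.
(a,b)_3: α=-4, u≡1; β=-2, v≡2 (mod 3); (1|3)=+1, (2|3)=-1; sign (−1)^0·+1^-2·-1^-4 = +1.
(a,b)_17: α=4, u≡5; β=0, v≡5 (mod 17); (5|17)=-1, (5|17)=-1; sign (−1)^0·-1^0·-1^4 = +1.
(a,b)_7: α=1, u≡4; β=2, v≡2 (mod 7); (4|7)=+1, (2|7)=+1; sign (−1)^0·+1^2·+1^1 = +1.
Ram(5005, -286) = {2, 13}; no ℚ_2-point on the conic.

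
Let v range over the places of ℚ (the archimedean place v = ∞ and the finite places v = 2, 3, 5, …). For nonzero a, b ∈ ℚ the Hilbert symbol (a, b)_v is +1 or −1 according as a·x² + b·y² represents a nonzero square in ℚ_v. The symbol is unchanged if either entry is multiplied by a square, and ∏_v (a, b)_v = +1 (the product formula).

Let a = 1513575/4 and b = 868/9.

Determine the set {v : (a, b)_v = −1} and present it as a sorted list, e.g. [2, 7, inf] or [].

Mod squares: a ≡ 7, b ≡ 217. Check v ∈ {∞, 2, 3, 5, 7, 31}.
v=31: a=31^2·(≡14), b=31^1·(≡10) mod 31; (14|31)=+1, (10|31)=+1; (−1)^{2·1·15}·(+1)^1·(+1)^2 = +1.
v=2: v_2(a)=-2, v_2(b)=2; units ≡ 7, 1 (mod 8); ε·ε+αω+βω = 1·0+-2·0+2·0 ≡ 0  ⇒  (a,b)_2 = +1.
v=∞: 7 > 0 and 217 > 0  ⇒  (a,b)_∞ = +1.
v=5: a=5^2·(≡2), b=5^0·(≡2) mod 5; (2|5)=-1, (2|5)=-1; (−1)^{2·0·2}·(-1)^0·(-1)^2 = +1.
v=7: a=7^1·(≡4), b=7^1·(≡6) mod 7; (4|7)=+1, (6|7)=-1; (−1)^{1·1·3}·(+1)^1·(-1)^1 = +1.
v=3: a=3^2·(≡1), b=3^-2·(≡1) mod 3; (1|3)=+1, (1|3)=+1; (−1)^{2·-2·1}·(+1)^-2·(+1)^2 = +1.
Ram(a, b) = ∅: the form 7·x² + 217·y² − z² is isotropic over every ℚ_v, so by Hasse–Minkowski it is isotropic over ℚ.

[]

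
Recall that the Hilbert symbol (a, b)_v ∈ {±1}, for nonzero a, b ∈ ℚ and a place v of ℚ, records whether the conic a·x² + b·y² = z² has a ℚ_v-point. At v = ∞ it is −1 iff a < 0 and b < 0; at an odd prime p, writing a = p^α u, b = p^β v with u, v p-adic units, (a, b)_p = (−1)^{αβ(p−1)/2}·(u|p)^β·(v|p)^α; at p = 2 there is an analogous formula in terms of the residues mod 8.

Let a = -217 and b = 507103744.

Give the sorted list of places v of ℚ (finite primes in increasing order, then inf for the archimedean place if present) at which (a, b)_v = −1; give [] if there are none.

Mod squares: a ≡ -217, b ≡ 40426. Check v ∈ {∞, 2, 7, 17, 29, 31, 41}.
v=29: a=29^0·(≡15), b=29^1·(≡3) mod 29; (15|29)=-1, (3|29)=-1; (−1)^{0·1·14}·(-1)^1·(-1)^0 = -1.
v=17: a=17^0·(≡4), b=17^1·(≡4) mod 17; (4|17)=+1, (4|17)=+1; (−1)^{0·1·8}·(+1)^1·(+1)^0 = +1.
v=2: v_2(a)=0, v_2(b)=9; units ≡ 7, 5 (mod 8); ε·ε+αω+βω = 1·0+0·1+9·0 ≡ 0  ⇒  (a,b)_2 = +1.
v=41: a=41^0·(≡29), b=41^1·(≡37) mod 41; (29|41)=-1, (37|41)=+1; (−1)^{0·1·20}·(-1)^1·(+1)^0 = -1.
v=31: a=31^1·(≡24), b=31^0·(≡9) mod 31; (24|31)=-1, (9|31)=+1; (−1)^{1·0·15}·(-1)^0·(+1)^1 = +1.
v=7: a=7^1·(≡4), b=7^2·(≡4) mod 7; (4|7)=+1, (4|7)=+1; (−1)^{1·2·3}·(+1)^2·(+1)^1 = +1.
v=∞: -217 < 0 and 40426 > 0  ⇒  (a,b)_∞ = +1.
|Ram(-217, 40426)| = 2, even; anisotropic at {29, 41}.

[29, 41]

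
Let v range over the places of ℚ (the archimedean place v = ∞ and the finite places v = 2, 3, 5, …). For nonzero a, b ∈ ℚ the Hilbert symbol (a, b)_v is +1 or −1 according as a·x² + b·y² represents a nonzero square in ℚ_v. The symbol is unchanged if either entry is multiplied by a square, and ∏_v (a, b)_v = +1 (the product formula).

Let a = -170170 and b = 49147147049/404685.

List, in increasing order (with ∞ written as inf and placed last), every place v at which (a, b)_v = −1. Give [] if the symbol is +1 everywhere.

(a, b) ≡ (-170170, 85085) mod (ℚ^×)²; places V = {2, 3, 5, 7, 11, 13, 17, 23, ∞}.
(a,b)_23: α=0, u≡7; β=-2, v≡13 (mod 23); (7|23)=-1, (13|23)=+1; sign (−1)^0·-1^-2·+1^0 = +1.
(a,b)_13: α=1, u≡1; β=3, v≡2 (mod 13); (1|13)=+1, (2|13)=-1; sign (−1)^0·+1^3·-1^1 = -1.
(a,b)_3: α=0, u≡2; β=-2, v≡2 (mod 3); (2|3)=-1, (2|3)=-1; sign (−1)^0·-1^-2·-1^0 = +1.
(a,b)_17: α=1, u≡3; β=-1, v≡10 (mod 17); (3|17)=-1, (10|17)=-1; sign (−1)^0·-1^-1·-1^1 = +1.
(a,b)_11: α=1, u≡7; β=3, v≡6 (mod 11); (7|11)=-1, (6|11)=-1; sign (−1)^1·-1^3·-1^1 = -1.
(a,b)_7: α=1, u≡1; β=5, v≡6 (mod 7); (1|7)=+1, (6|7)=-1; sign (−1)^1·+1^5·-1^1 = +1.
(a,b)_2: α=1, β=0; u≡3, v≡5 (mod 8); ε(u)ε(v)=1·0, αω(v)=1·1, βω(u)=0·1; sum ≡ 1  ⇒  -1.
(a,b)_∞: sgn(-170170)=−, sgn(85085)=+, so +1.
(a,b)_5: α=1, u≡1; β=-1, v≡2 (mod 5); (1|5)=+1, (2|5)=-1; sign (−1)^0·+1^-1·-1^1 = -1.
(-170170, 85085 / ℚ) ramifies at {2, 5, 11, 13}: a division algebra.

[2, 5, 11, 13]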